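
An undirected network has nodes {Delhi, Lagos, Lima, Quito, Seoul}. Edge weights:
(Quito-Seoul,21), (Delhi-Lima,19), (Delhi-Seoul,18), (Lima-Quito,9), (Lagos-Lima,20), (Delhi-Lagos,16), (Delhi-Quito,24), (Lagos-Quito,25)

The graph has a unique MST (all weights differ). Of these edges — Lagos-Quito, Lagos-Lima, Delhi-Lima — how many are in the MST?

Kruskal: consider edges lightest-first.
Lima-Quito (9): add. Components now {Lima,Quito} {Lagos} {Delhi} {Seoul}
Delhi-Lagos (16): add. Components now {Lima,Quito} {Delhi,Lagos} {Seoul}
Delhi-Seoul (18): add. Components now {Lima,Quito} {Delhi,Lagos,Seoul}
Delhi-Lima (19): add. Components now {Delhi,Lagos,Lima,Quito,Seoul}
MST edge set: {Lima-Quito, Delhi-Lagos, Delhi-Seoul, Delhi-Lima}.
Of the listed edges, {Delhi-Lima} are in the MST → 1.

1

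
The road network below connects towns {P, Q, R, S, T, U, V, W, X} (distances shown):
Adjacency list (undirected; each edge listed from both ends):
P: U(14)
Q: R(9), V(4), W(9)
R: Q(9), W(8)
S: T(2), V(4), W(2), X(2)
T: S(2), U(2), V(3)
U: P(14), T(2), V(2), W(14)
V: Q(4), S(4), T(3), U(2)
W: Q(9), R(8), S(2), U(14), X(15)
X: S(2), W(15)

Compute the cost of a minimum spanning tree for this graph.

Sort edges by weight, then run Kruskal:
S—T (2): add — endpoints in different components.
S—W (2): add — endpoints in different components.
S—X (2): add — endpoints in different components.
T—U (2): add — endpoints in different components.
U—V (2): add — endpoints in different components.
T—V (3): skip — T and V already connected.
Q—V (4): add — endpoints in different components.
S—V (4): skip — V and S already connected.
R—W (8): add — endpoints in different components.
Q—R (9): skip — Q and R already connected.
Q—W (9): skip — Q and W already connected.
P—U (14): add — endpoints in different components.
MST edges: S—T, S—W, S—X, T—U, U—V, Q—V, R—W, P—U; total weight 2+2+2+2+2+4+8+14 = 36.

36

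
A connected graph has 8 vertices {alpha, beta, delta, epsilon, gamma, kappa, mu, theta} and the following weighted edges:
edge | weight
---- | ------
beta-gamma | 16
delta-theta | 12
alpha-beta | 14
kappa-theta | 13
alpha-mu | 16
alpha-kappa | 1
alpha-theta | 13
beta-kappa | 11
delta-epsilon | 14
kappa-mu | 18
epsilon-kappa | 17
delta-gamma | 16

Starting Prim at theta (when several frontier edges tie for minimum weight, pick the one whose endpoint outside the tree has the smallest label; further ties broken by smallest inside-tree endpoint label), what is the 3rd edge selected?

Prim's algorithm from theta:
Step 1: frontier [delta-theta 12, alpha-theta 13, kappa-theta 13] → take delta-theta (12); add delta.
Step 2: frontier [delta-epsilon 14, delta-gamma 16, alpha-theta 13, kappa-theta 13] → take alpha-theta (13); add alpha.
Step 3: frontier [alpha-kappa 1, alpha-beta 14, alpha-mu 16, delta-epsilon 14, delta-gamma 16, kappa-theta 13] → take alpha-kappa (1); add kappa.
Step 4: frontier [alpha-beta 14, alpha-mu 16, delta-epsilon 14, delta-gamma 16, beta-kappa 11, epsilon-kappa 17, kappa-mu 18] → take beta-kappa (11); add beta.
Step 5: frontier [alpha-mu 16, beta-gamma 16, delta-epsilon 14, delta-gamma 16, epsilon-kappa 17, kappa-mu 18] → take delta-epsilon (14); add epsilon.
Step 6: frontier [alpha-mu 16, beta-gamma 16, delta-gamma 16, kappa-mu 18] → take beta-gamma (16); add gamma.
Step 7: frontier [alpha-mu 16, kappa-mu 18] → take alpha-mu (16); add mu.
The 3rd edge added is alpha-kappa.

alpha-kappa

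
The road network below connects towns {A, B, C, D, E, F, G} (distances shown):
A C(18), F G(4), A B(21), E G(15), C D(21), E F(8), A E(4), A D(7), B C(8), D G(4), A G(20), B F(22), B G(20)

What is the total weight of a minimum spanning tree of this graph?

Prim's algorithm from F:
Step 1: cheapest edge leaving the tree is F G (4); add G.
Step 2: cheapest edge leaving the tree is D G (4); add D.
Step 3: cheapest edge leaving the tree is A D (7); add A.
Step 4: cheapest edge leaving the tree is A E (4); add E.
Step 5: cheapest edge leaving the tree is A C (18); add C.
Step 6: cheapest edge leaving the tree is B C (8); add B.
MST edges: F G, D G, A D, A E, A C, B C; total weight 4+4+7+4+18+8 = 45.

45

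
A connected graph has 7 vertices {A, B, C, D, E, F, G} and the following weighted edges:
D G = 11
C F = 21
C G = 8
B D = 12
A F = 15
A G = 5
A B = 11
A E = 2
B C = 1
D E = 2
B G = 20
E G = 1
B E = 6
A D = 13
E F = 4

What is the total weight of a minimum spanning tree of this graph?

16

Grow the tree from B using Prim:
Step 1: cheapest edge leaving the tree is B C (1); add C.
Step 2: cheapest edge leaving the tree is B E (6); add E.
Step 3: cheapest edge leaving the tree is E G (1); add G.
Step 4: cheapest edge leaving the tree is A E (2); add A.
Step 5: cheapest edge leaving the tree is D E (2); add D.
Step 6: cheapest edge leaving the tree is E F (4); add F.
MST edges: B C, B E, E G, A E, D E, E F; total weight 1+6+1+2+2+4 = 16.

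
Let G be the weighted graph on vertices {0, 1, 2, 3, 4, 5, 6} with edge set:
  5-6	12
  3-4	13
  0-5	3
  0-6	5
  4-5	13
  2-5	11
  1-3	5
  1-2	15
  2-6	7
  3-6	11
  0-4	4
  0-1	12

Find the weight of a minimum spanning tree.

35

Kruskal: consider edges lightest-first.
0-5 (3): add. Components now {0,5} {1} {2} {3} {4} {6}
0-4 (4): add. Components now {0,4,5} {1} {2} {3} {6}
0-6 (5): add. Components now {0,4,5,6} {1} {2} {3}
1-3 (5): add. Components now {0,4,5,6} {1,3} {2}
2-6 (7): add. Components now {0,2,4,5,6} {1,3}
2-5 (11): skip — 2 and 5 already connected.
3-6 (11): add. Components now {0,1,2,3,4,5,6}
MST edges: 0-5, 0-4, 0-6, 1-3, 2-6, 3-6; total weight 3+4+5+5+7+11 = 35.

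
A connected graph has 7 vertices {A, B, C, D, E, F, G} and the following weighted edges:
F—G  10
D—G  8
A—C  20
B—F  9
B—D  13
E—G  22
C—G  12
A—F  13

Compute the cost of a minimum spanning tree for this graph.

74

Prim's algorithm from C:
Step 1: cheapest edge leaving the tree is C—G (12); add G.
Step 2: cheapest edge leaving the tree is D—G (8); add D.
Step 3: cheapest edge leaving the tree is F—G (10); add F.
Step 4: cheapest edge leaving the tree is B—F (9); add B.
Step 5: cheapest edge leaving the tree is A—F (13); add A.
Step 6: cheapest edge leaving the tree is E—G (22); add E.
MST edges: C—G, D—G, F—G, B—F, A—F, E—G; total weight 12+8+10+9+13+22 = 74.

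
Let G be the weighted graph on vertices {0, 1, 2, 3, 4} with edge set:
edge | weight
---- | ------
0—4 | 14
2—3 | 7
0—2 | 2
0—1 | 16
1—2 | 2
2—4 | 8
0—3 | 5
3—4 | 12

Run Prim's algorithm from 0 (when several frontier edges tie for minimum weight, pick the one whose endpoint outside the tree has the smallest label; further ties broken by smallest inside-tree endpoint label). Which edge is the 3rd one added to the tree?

0-3

Prim, starting at 0.
Step 1: cheapest edge leaving the tree is 0—2 (2); add 2.
Step 2: cheapest edge leaving the tree is 1—2 (2); add 1.
Step 3: cheapest edge leaving the tree is 0—3 (5); add 3.
Step 4: cheapest edge leaving the tree is 2—4 (8); add 4.
The 3rd edge added is 0—3.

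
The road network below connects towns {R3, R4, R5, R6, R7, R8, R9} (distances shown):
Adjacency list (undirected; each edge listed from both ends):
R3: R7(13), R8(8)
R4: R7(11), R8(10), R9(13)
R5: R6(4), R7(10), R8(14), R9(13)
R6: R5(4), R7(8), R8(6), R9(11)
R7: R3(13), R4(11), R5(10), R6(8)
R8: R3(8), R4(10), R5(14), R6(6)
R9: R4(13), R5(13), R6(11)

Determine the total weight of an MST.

47

Prim's algorithm from R6:
Step 1: cheapest edge leaving the tree is R5-R6 (4); add R5.
Step 2: cheapest edge leaving the tree is R6-R8 (6); add R8.
Step 3: cheapest edge leaving the tree is R3-R8 (8); add R3.
Step 4: cheapest edge leaving the tree is R6-R7 (8); add R7.
Step 5: cheapest edge leaving the tree is R4-R8 (10); add R4.
Step 6: cheapest edge leaving the tree is R6-R9 (11); add R9.
MST edges: R5-R6, R6-R8, R3-R8, R6-R7, R4-R8, R6-R9; total weight 4+6+8+8+10+11 = 47.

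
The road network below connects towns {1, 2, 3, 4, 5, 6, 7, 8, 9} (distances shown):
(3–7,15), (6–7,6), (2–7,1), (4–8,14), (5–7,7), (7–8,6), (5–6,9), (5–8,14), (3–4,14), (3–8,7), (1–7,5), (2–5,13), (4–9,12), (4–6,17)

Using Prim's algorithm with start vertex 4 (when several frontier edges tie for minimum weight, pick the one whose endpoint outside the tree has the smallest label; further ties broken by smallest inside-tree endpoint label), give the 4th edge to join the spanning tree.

Grow the tree from 4 using Prim:
Step 1: cheapest edge leaving the tree is 4–9 (12); add 9.
Step 2: cheapest edge leaving the tree is 3–4 (14); add 3.
Step 3: cheapest edge leaving the tree is 3–8 (7); add 8.
Step 4: cheapest edge leaving the tree is 7–8 (6); add 7.
Step 5: cheapest edge leaving the tree is 2–7 (1); add 2.
Step 6: cheapest edge leaving the tree is 1–7 (5); add 1.
Step 7: cheapest edge leaving the tree is 6–7 (6); add 6.
Step 8: cheapest edge leaving the tree is 5–7 (7); add 5.
The 4th edge added is 7–8.

7-8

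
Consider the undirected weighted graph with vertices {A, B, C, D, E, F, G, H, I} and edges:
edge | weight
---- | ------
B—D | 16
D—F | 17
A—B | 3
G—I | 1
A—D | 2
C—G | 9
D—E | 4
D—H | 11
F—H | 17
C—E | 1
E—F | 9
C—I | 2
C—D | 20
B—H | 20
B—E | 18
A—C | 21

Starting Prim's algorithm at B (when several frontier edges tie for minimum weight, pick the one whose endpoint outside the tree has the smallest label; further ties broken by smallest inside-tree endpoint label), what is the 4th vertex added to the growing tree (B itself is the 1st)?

Prim, starting at B.
Step 1: cheapest edge leaving the tree is A—B (3); add A.
Step 2: cheapest edge leaving the tree is A—D (2); add D.
Step 3: cheapest edge leaving the tree is D—E (4); add E.
Step 4: cheapest edge leaving the tree is C—E (1); add C.
Step 5: cheapest edge leaving the tree is C—I (2); add I.
Step 6: cheapest edge leaving the tree is G—I (1); add G.
Step 7: cheapest edge leaving the tree is E—F (9); add F.
Step 8: cheapest edge leaving the tree is D—H (11); add H.
Vertex order: B, A, D, E, C, I, G, F, H. The 4th vertex is E.

E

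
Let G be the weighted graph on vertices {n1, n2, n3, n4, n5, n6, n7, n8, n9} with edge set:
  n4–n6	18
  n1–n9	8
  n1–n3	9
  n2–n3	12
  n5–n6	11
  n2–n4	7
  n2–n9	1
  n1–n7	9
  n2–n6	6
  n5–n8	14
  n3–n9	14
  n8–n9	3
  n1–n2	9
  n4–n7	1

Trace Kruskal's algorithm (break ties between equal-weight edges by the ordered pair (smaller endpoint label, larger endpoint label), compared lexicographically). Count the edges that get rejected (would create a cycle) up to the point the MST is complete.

Kruskal: consider edges lightest-first.
n2–n9 (1): add — endpoints in different components.
n4–n7 (1): add — endpoints in different components.
n8–n9 (3): add — endpoints in different components.
n2–n6 (6): add — endpoints in different components.
n2–n4 (7): add — endpoints in different components.
n1–n9 (8): add — endpoints in different components.
n1–n2 (9): skip — n1 and n2 already connected.
n1–n3 (9): add — endpoints in different components.
n1–n7 (9): skip — n7 and n1 already connected.
n5–n6 (11): add — endpoints in different components.
Edges rejected before the tree was complete: 2.

2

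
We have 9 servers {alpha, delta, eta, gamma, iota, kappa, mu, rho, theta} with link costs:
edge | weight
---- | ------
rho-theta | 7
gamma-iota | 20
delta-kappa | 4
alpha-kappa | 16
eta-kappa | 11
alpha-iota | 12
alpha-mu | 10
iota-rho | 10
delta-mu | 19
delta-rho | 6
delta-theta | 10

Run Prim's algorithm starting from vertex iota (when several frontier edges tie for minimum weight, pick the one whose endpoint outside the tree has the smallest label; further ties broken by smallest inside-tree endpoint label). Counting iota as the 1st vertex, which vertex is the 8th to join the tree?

Prim, starting at iota.
Step 1: frontier [iota-rho 10, alpha-iota 12, gamma-iota 20] → take iota-rho (10); add rho.
Step 2: frontier [alpha-iota 12, gamma-iota 20, delta-rho 6, rho-theta 7] → take delta-rho (6); add delta.
Step 3: frontier [delta-kappa 4, delta-theta 10, delta-mu 19, alpha-iota 12, gamma-iota 20, rho-theta 7] → take delta-kappa (4); add kappa.
Step 4: frontier [delta-theta 10, delta-mu 19, alpha-iota 12, gamma-iota 20, eta-kappa 11, alpha-kappa 16, rho-theta 7] → take rho-theta (7); add theta.
Step 5: frontier [delta-mu 19, alpha-iota 12, gamma-iota 20, eta-kappa 11, alpha-kappa 16] → take eta-kappa (11); add eta.
Step 6: frontier [delta-mu 19, alpha-iota 12, gamma-iota 20, alpha-kappa 16] → take alpha-iota (12); add alpha.
Step 7: frontier [alpha-mu 10, delta-mu 19, gamma-iota 20] → take alpha-mu (10); add mu.
Step 8: frontier [gamma-iota 20] → take gamma-iota (20); add gamma.
Vertex order: iota, rho, delta, kappa, theta, eta, alpha, mu, gamma. The 8th vertex is mu.

mu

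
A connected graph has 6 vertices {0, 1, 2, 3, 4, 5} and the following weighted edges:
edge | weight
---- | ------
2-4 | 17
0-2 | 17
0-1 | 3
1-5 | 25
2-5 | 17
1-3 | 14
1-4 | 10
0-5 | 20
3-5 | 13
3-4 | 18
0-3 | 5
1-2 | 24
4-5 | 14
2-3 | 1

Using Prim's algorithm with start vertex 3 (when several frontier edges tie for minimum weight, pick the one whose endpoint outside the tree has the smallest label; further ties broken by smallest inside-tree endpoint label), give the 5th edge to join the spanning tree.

Prim, starting at 3.
Step 1: cheapest edge leaving the tree is 2-3 (1); add 2.
Step 2: cheapest edge leaving the tree is 0-3 (5); add 0.
Step 3: cheapest edge leaving the tree is 0-1 (3); add 1.
Step 4: cheapest edge leaving the tree is 1-4 (10); add 4.
Step 5: cheapest edge leaving the tree is 3-5 (13); add 5.
The 5th edge added is 3-5.

3-5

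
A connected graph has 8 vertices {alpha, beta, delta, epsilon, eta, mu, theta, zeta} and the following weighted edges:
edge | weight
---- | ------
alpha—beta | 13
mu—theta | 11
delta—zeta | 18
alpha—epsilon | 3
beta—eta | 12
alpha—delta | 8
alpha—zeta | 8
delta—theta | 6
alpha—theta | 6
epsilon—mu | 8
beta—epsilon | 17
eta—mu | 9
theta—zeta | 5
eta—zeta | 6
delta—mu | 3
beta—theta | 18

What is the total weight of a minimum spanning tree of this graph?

Grow the tree from mu using Prim:
Step 1: cheapest edge leaving the tree is delta—mu (3); add delta.
Step 2: cheapest edge leaving the tree is delta—theta (6); add theta.
Step 3: cheapest edge leaving the tree is theta—zeta (5); add zeta.
Step 4: cheapest edge leaving the tree is alpha—theta (6); add alpha.
Step 5: cheapest edge leaving the tree is alpha—epsilon (3); add epsilon.
Step 6: cheapest edge leaving the tree is eta—zeta (6); add eta.
Step 7: cheapest edge leaving the tree is beta—eta (12); add beta.
MST edges: delta—mu, delta—theta, theta—zeta, alpha—theta, alpha—epsilon, eta—zeta, beta—eta; total weight 3+6+5+6+3+6+12 = 41.

41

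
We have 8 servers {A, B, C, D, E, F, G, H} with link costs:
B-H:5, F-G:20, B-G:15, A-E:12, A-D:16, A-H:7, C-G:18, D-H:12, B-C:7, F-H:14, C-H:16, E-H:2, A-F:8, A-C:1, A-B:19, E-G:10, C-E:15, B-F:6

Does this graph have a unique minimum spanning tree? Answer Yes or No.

Sort edges by weight, then run Kruskal:
A-C (1): add — endpoints in different components.
E-H (2): add — endpoints in different components.
B-H (5): add — endpoints in different components.
B-F (6): add — endpoints in different components.
A-H (7): add — endpoints in different components.
B-C (7): skip — B and C already connected.
A-F (8): skip — A and F already connected.
E-G (10): add — endpoints in different components.
A-E (12): skip — A and E already connected.
D-H (12): add — endpoints in different components.
Non-tree edge B-C has weight 7, equal to the heaviest edge on its tree cycle — swapping gives another MST of the same weight. Not unique.

No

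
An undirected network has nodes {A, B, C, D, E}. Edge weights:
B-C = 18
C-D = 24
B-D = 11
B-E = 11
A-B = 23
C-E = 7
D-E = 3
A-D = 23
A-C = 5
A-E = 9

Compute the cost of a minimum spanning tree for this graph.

26

Sort edges by weight, then run Kruskal:
D-E (3): add — endpoints in different components.
A-C (5): add — endpoints in different components.
C-E (7): add — endpoints in different components.
A-E (9): skip — A and E already connected.
B-D (11): add — endpoints in different components.
MST edges: D-E, A-C, C-E, B-D; total weight 3+5+7+11 = 26.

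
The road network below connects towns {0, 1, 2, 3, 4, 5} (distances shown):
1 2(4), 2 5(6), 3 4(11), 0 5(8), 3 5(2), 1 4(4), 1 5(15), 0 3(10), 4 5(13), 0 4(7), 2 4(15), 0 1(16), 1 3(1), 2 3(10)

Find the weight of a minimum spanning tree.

18

Sort edges by weight, then run Kruskal:
1 3 (1): add — endpoints in different components.
3 5 (2): add — endpoints in different components.
1 2 (4): add — endpoints in different components.
1 4 (4): add — endpoints in different components.
2 5 (6): skip — 2 and 5 already connected.
0 4 (7): add — endpoints in different components.
MST edges: 1 3, 3 5, 1 2, 1 4, 0 4; total weight 1+2+4+4+7 = 18.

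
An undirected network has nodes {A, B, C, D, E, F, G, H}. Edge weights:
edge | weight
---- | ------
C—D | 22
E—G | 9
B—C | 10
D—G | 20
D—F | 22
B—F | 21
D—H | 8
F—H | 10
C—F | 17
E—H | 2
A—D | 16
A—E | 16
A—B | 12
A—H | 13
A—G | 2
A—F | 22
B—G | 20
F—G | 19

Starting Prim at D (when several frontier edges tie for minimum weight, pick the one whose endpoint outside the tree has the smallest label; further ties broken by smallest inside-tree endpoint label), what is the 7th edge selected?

B-C

Prim, starting at D.
Step 1: cheapest edge leaving the tree is D—H (8); add H.
Step 2: cheapest edge leaving the tree is E—H (2); add E.
Step 3: cheapest edge leaving the tree is E—G (9); add G.
Step 4: cheapest edge leaving the tree is A—G (2); add A.
Step 5: cheapest edge leaving the tree is F—H (10); add F.
Step 6: cheapest edge leaving the tree is A—B (12); add B.
Step 7: cheapest edge leaving the tree is B—C (10); add C.
The 7th edge added is B—C.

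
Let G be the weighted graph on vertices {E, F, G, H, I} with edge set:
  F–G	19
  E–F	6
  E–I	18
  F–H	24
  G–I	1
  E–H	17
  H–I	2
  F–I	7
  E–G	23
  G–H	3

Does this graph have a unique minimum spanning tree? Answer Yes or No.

Yes

Sort edges by weight, then run Kruskal:
G–I (1): add — endpoints in different components.
H–I (2): add — endpoints in different components.
G–H (3): skip — G and H already connected.
E–F (6): add — endpoints in different components.
F–I (7): add — endpoints in different components.
Every non-tree edge has weight strictly greater than the heaviest edge on the tree path between its endpoints, so the MST is unique.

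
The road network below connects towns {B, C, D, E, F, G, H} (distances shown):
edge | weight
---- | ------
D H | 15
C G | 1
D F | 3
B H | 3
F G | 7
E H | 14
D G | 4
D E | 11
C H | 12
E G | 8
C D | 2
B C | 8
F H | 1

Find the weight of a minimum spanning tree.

Prim, starting at B.
Step 1: frontier [B H 3, B C 8] → take B H (3); add H.
Step 2: frontier [B C 8, F H 1, C H 12, E H 14, D H 15] → take F H (1); add F.
Step 3: frontier [B C 8, D F 3, F G 7, C H 12, E H 14, D H 15] → take D F (3); add D.
Step 4: frontier [B C 8, C D 2, D G 4, D E 11, F G 7, C H 12, E H 14] → take C D (2); add C.
Step 5: frontier [C G 1, D G 4, D E 11, F G 7, E H 14] → take C G (1); add G.
Step 6: frontier [D E 11, E G 8, E H 14] → take E G (8); add E.
MST edges: B H, F H, D F, C D, C G, E G; total weight 3+1+3+2+1+8 = 18.

18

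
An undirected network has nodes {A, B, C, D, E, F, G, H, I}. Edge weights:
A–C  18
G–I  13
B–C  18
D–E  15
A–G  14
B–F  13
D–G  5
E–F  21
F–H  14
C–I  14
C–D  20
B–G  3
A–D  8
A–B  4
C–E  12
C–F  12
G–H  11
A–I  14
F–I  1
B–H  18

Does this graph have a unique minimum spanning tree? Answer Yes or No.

Sort edges by weight, then run Kruskal:
F–I (1): add — endpoints in different components.
B–G (3): add — endpoints in different components.
A–B (4): add — endpoints in different components.
D–G (5): add — endpoints in different components.
A–D (8): skip — A and D already connected.
G–H (11): add — endpoints in different components.
C–E (12): add — endpoints in different components.
C–F (12): add — endpoints in different components.
B–F (13): add — endpoints in different components.
Non-tree edge G–I has weight 13, equal to the heaviest edge on its tree cycle — swapping gives another MST of the same weight. Not unique.

No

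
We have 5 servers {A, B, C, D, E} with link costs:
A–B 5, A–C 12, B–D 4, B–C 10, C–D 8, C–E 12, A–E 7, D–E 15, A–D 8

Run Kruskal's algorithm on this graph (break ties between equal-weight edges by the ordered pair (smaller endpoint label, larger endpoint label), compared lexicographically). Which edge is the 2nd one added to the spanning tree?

Kruskal's algorithm — process edges by increasing weight (ties by edge label):
B–D (4): add. Components now {A} {B,D} {C} {E}
A–B (5): add. Components now {A,B,D} {C} {E}
A–E (7): add. Components now {A,B,D,E} {C}
A–D (8): skip — A and D already connected.
C–D (8): add. Components now {A,B,C,D,E}
The 2nd edge added is A–B.

A-B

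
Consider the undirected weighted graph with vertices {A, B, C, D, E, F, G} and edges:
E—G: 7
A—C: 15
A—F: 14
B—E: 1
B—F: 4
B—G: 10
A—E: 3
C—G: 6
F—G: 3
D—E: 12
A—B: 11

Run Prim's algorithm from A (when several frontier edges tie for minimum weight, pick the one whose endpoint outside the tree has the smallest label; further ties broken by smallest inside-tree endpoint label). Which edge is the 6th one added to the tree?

D-E

Prim's algorithm from A:
Step 1: cheapest edge leaving the tree is A—E (3); add E.
Step 2: cheapest edge leaving the tree is B—E (1); add B.
Step 3: cheapest edge leaving the tree is B—F (4); add F.
Step 4: cheapest edge leaving the tree is F—G (3); add G.
Step 5: cheapest edge leaving the tree is C—G (6); add C.
Step 6: cheapest edge leaving the tree is D—E (12); add D.
The 6th edge added is D—E.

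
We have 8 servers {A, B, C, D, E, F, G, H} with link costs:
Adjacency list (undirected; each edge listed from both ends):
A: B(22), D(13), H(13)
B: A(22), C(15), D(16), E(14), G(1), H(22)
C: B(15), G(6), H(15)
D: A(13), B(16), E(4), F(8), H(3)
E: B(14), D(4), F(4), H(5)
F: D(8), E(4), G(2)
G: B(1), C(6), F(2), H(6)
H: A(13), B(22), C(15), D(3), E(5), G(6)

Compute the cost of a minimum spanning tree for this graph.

Kruskal's algorithm — process edges by increasing weight (ties by edge label):
B-G (1): add — endpoints in different components.
F-G (2): add — endpoints in different components.
D-H (3): add — endpoints in different components.
D-E (4): add — endpoints in different components.
E-F (4): add — endpoints in different components.
E-H (5): skip — E and H already connected.
C-G (6): add — endpoints in different components.
G-H (6): skip — G and H already connected.
D-F (8): skip — D and F already connected.
A-D (13): add — endpoints in different components.
MST edges: B-G, F-G, D-H, D-E, E-F, C-G, A-D; total weight 1+2+3+4+4+6+13 = 33.

33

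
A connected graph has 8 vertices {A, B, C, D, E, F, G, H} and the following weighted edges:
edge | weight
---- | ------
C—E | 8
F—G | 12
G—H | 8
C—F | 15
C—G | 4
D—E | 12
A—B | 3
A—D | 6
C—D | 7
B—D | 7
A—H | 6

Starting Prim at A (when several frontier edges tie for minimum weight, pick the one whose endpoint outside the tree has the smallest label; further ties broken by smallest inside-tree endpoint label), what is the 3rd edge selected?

Grow the tree from A using Prim:
Step 1: frontier [A—B 3, A—D 6, A—H 6] → take A—B (3); add B.
Step 2: frontier [A—D 6, A—H 6, B—D 7] → take A—D (6); add D.
Step 3: frontier [A—H 6, C—D 7, D—E 12] → take A—H (6); add H.
Step 4: frontier [C—D 7, D—E 12, G—H 8] → take C—D (7); add C.
Step 5: frontier [C—G 4, C—E 8, C—F 15, D—E 12, G—H 8] → take C—G (4); add G.
Step 6: frontier [C—E 8, C—F 15, D—E 12, F—G 12] → take C—E (8); add E.
Step 7: frontier [C—F 15, F—G 12] → take F—G (12); add F.
The 3rd edge added is A—H.

A-H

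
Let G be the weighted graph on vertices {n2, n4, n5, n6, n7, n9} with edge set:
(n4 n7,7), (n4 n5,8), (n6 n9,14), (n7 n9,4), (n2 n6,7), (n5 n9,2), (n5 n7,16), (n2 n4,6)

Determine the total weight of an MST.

26

Grow the tree from n5 using Prim:
Step 1: cheapest edge leaving the tree is n5 n9 (2); add n9.
Step 2: cheapest edge leaving the tree is n7 n9 (4); add n7.
Step 3: cheapest edge leaving the tree is n4 n7 (7); add n4.
Step 4: cheapest edge leaving the tree is n2 n4 (6); add n2.
Step 5: cheapest edge leaving the tree is n2 n6 (7); add n6.
MST edges: n5 n9, n7 n9, n4 n7, n2 n4, n2 n6; total weight 2+4+7+6+7 = 26.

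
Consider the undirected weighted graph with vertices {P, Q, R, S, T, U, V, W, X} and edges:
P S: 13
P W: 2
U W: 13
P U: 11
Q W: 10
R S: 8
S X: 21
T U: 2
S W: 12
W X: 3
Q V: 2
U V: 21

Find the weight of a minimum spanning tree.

50

Kruskal: consider edges lightest-first.
P W (2): add — endpoints in different components.
Q V (2): add — endpoints in different components.
T U (2): add — endpoints in different components.
W X (3): add — endpoints in different components.
R S (8): add — endpoints in different components.
Q W (10): add — endpoints in different components.
P U (11): add — endpoints in different components.
S W (12): add — endpoints in different components.
MST edges: P W, Q V, T U, W X, R S, Q W, P U, S W; total weight 2+2+2+3+8+10+11+12 = 50.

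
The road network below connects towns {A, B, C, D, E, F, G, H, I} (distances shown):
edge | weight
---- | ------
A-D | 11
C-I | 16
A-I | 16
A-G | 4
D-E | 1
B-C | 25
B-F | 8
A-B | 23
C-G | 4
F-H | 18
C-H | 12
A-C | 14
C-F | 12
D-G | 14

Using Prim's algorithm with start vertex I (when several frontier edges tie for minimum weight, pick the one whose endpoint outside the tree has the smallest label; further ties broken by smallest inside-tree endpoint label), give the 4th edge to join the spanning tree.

Grow the tree from I using Prim:
Step 1: cheapest edge leaving the tree is A-I (16); add A.
Step 2: cheapest edge leaving the tree is A-G (4); add G.
Step 3: cheapest edge leaving the tree is C-G (4); add C.
Step 4: cheapest edge leaving the tree is A-D (11); add D.
Step 5: cheapest edge leaving the tree is D-E (1); add E.
Step 6: cheapest edge leaving the tree is C-F (12); add F.
Step 7: cheapest edge leaving the tree is B-F (8); add B.
Step 8: cheapest edge leaving the tree is C-H (12); add H.
The 4th edge added is A-D.

A-D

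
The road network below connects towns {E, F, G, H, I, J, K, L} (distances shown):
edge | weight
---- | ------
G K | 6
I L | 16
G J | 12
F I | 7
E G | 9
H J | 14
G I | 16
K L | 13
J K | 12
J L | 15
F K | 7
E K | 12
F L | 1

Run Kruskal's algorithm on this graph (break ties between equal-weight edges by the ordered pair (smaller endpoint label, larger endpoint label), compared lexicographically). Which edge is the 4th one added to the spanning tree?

F-K

Kruskal: consider edges lightest-first.
F L (1): add — endpoints in different components.
G K (6): add — endpoints in different components.
F I (7): add — endpoints in different components.
F K (7): add — endpoints in different components.
E G (9): add — endpoints in different components.
E K (12): skip — E and K already connected.
G J (12): add — endpoints in different components.
J K (12): skip — J and K already connected.
K L (13): skip — K and L already connected.
H J (14): add — endpoints in different components.
The 4th edge added is F K.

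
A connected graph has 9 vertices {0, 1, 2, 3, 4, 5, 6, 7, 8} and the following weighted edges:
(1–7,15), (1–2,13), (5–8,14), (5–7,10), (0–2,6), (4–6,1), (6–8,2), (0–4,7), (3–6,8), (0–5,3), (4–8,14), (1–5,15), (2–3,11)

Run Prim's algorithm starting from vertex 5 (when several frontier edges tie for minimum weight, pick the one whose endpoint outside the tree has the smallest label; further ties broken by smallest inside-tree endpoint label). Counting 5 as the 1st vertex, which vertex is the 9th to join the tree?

1

Prim, starting at 5.
Step 1: cheapest edge leaving the tree is 0–5 (3); add 0.
Step 2: cheapest edge leaving the tree is 0–2 (6); add 2.
Step 3: cheapest edge leaving the tree is 0–4 (7); add 4.
Step 4: cheapest edge leaving the tree is 4–6 (1); add 6.
Step 5: cheapest edge leaving the tree is 6–8 (2); add 8.
Step 6: cheapest edge leaving the tree is 3–6 (8); add 3.
Step 7: cheapest edge leaving the tree is 5–7 (10); add 7.
Step 8: cheapest edge leaving the tree is 1–2 (13); add 1.
Vertex order: 5, 0, 2, 4, 6, 8, 3, 7, 1. The 9th vertex is 1.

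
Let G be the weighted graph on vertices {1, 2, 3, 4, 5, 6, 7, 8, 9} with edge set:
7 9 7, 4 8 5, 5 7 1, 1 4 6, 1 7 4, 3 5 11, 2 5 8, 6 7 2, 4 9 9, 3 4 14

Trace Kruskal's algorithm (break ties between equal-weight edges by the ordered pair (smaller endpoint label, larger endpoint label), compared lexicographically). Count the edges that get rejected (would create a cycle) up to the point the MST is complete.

Kruskal: consider edges lightest-first.
5 7 (1): add — endpoints in different components.
6 7 (2): add — endpoints in different components.
1 7 (4): add — endpoints in different components.
4 8 (5): add — endpoints in different components.
1 4 (6): add — endpoints in different components.
7 9 (7): add — endpoints in different components.
2 5 (8): add — endpoints in different components.
4 9 (9): skip — 4 and 9 already connected.
3 5 (11): add — endpoints in different components.
Edges rejected before the tree was complete: 1.

1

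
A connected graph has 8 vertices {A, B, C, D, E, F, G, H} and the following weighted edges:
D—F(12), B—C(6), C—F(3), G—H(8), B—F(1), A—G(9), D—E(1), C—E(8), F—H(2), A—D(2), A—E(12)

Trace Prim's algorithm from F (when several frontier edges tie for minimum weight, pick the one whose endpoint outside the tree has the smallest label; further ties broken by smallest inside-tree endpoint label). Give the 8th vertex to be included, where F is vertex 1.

Prim, starting at F.
Step 1: cheapest edge leaving the tree is B—F (1); add B.
Step 2: cheapest edge leaving the tree is F—H (2); add H.
Step 3: cheapest edge leaving the tree is C—F (3); add C.
Step 4: cheapest edge leaving the tree is C—E (8); add E.
Step 5: cheapest edge leaving the tree is D—E (1); add D.
Step 6: cheapest edge leaving the tree is A—D (2); add A.
Step 7: cheapest edge leaving the tree is G—H (8); add G.
Vertex order: F, B, H, C, E, D, A, G. The 8th vertex is G.

G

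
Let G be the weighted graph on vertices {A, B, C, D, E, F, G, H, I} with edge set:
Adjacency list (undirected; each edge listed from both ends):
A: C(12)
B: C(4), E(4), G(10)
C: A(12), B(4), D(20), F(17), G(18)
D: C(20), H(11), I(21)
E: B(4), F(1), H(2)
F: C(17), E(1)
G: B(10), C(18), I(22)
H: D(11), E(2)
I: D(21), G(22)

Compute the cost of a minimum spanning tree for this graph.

65

Prim, starting at D.
Step 1: cheapest edge leaving the tree is D—H (11); add H.
Step 2: cheapest edge leaving the tree is E—H (2); add E.
Step 3: cheapest edge leaving the tree is E—F (1); add F.
Step 4: cheapest edge leaving the tree is B—E (4); add B.
Step 5: cheapest edge leaving the tree is B—C (4); add C.
Step 6: cheapest edge leaving the tree is B—G (10); add G.
Step 7: cheapest edge leaving the tree is A—C (12); add A.
Step 8: cheapest edge leaving the tree is D—I (21); add I.
MST edges: D—H, E—H, E—F, B—E, B—C, B—G, A—C, D—I; total weight 11+2+1+4+4+10+12+21 = 65.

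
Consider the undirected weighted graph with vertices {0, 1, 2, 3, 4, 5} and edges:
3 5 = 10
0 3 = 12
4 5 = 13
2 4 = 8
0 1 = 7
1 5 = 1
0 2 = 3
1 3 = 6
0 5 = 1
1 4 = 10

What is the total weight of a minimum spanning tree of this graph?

19

Sort edges by weight, then run Kruskal:
0 5 (1): add. Components now {0,5} {1} {2} {3} {4}
1 5 (1): add. Components now {0,1,5} {2} {3} {4}
0 2 (3): add. Components now {0,1,2,5} {3} {4}
1 3 (6): add. Components now {0,1,2,3,5} {4}
0 1 (7): skip — 0 and 1 already connected.
2 4 (8): add. Components now {0,1,2,3,4,5}
MST edges: 0 5, 1 5, 0 2, 1 3, 2 4; total weight 1+1+3+6+8 = 19.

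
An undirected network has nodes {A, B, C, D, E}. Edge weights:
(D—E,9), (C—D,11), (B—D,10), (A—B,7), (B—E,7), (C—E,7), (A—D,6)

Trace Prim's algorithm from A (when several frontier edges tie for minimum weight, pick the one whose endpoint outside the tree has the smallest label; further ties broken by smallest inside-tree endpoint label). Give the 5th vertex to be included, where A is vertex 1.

C

Prim, starting at A.
Step 1: frontier [A—D 6, A—B 7] → take A—D (6); add D.
Step 2: frontier [A—B 7, D—E 9, B—D 10, C—D 11] → take A—B (7); add B.
Step 3: frontier [B—E 7, D—E 9, C—D 11] → take B—E (7); add E.
Step 4: frontier [C—D 11, C—E 7] → take C—E (7); add C.
Vertex order: A, D, B, E, C. The 5th vertex is C.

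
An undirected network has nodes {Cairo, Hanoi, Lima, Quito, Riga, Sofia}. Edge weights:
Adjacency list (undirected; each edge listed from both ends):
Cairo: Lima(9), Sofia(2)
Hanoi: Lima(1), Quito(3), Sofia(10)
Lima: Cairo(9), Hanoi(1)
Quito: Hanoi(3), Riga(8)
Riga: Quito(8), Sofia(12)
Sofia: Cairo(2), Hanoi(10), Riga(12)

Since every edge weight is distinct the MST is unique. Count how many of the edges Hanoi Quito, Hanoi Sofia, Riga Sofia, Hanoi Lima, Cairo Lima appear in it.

3

Kruskal's algorithm — process edges by increasing weight (ties by edge label):
Hanoi Lima (1): add. Components now {Hanoi,Lima} {Cairo} {Riga} {Sofia} {Quito}
Cairo Sofia (2): add. Components now {Hanoi,Lima} {Cairo,Sofia} {Riga} {Quito}
Hanoi Quito (3): add. Components now {Hanoi,Lima,Quito} {Cairo,Sofia} {Riga}
Quito Riga (8): add. Components now {Hanoi,Lima,Quito,Riga} {Cairo,Sofia}
Cairo Lima (9): add. Components now {Cairo,Hanoi,Lima,Quito,Riga,Sofia}
MST edge set: {Hanoi Lima, Cairo Sofia, Hanoi Quito, Quito Riga, Cairo Lima}.
Of the listed edges, {Hanoi Quito, Hanoi Lima, Cairo Lima} are in the MST → 3.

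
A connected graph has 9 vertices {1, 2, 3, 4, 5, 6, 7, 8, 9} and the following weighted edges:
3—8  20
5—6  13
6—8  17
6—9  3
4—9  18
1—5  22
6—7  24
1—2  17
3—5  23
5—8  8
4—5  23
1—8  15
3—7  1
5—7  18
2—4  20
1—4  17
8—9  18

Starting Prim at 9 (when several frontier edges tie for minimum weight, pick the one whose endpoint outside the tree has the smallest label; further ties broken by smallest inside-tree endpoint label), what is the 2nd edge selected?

Grow the tree from 9 using Prim:
Step 1: cheapest edge leaving the tree is 6—9 (3); add 6.
Step 2: cheapest edge leaving the tree is 5—6 (13); add 5.
Step 3: cheapest edge leaving the tree is 5—8 (8); add 8.
Step 4: cheapest edge leaving the tree is 1—8 (15); add 1.
Step 5: cheapest edge leaving the tree is 1—2 (17); add 2.
Step 6: cheapest edge leaving the tree is 1—4 (17); add 4.
Step 7: cheapest edge leaving the tree is 5—7 (18); add 7.
Step 8: cheapest edge leaving the tree is 3—7 (1); add 3.
The 2nd edge added is 5—6.

5-6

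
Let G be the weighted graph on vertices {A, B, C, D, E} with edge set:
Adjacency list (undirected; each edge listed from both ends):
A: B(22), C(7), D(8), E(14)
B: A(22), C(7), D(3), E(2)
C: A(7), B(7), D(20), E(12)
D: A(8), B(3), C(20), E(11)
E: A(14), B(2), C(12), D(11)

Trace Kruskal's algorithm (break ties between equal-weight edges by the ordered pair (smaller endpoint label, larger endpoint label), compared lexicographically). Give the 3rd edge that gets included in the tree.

A-C

Sort edges by weight, then run Kruskal:
B–E (2): add — endpoints in different components.
B–D (3): add — endpoints in different components.
A–C (7): add — endpoints in different components.
B–C (7): add — endpoints in different components.
The 3rd edge added is A–C.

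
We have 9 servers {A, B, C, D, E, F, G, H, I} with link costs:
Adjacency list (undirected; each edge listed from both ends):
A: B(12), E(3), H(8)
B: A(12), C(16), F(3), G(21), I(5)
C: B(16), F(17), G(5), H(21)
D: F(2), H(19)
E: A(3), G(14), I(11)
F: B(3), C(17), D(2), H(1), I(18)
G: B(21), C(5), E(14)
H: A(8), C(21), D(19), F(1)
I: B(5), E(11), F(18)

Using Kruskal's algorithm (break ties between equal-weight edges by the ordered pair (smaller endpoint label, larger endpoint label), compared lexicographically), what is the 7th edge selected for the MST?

Kruskal: consider edges lightest-first.
F—H (1): add — endpoints in different components.
D—F (2): add — endpoints in different components.
A—E (3): add — endpoints in different components.
B—F (3): add — endpoints in different components.
B—I (5): add — endpoints in different components.
C—G (5): add — endpoints in different components.
A—H (8): add — endpoints in different components.
E—I (11): skip — E and I already connected.
A—B (12): skip — A and B already connected.
E—G (14): add — endpoints in different components.
The 7th edge added is A—H.

A-H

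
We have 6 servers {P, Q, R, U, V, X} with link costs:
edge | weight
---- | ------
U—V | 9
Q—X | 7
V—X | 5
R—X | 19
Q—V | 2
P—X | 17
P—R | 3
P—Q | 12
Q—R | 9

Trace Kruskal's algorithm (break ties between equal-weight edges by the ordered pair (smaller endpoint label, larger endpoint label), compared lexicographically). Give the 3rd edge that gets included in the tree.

Kruskal: consider edges lightest-first.
Q—V (2): add — endpoints in different components.
P—R (3): add — endpoints in different components.
V—X (5): add — endpoints in different components.
Q—X (7): skip — Q and X already connected.
Q—R (9): add — endpoints in different components.
U—V (9): add — endpoints in different components.
The 3rd edge added is V—X.

V-X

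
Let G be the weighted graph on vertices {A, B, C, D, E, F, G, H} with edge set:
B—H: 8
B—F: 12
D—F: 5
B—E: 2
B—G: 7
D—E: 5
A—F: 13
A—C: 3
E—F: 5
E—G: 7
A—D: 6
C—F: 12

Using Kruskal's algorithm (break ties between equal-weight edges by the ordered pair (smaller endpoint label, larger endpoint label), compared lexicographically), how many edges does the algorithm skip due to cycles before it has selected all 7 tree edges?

Kruskal: consider edges lightest-first.
B—E (2): add — endpoints in different components.
A—C (3): add — endpoints in different components.
D—E (5): add — endpoints in different components.
D—F (5): add — endpoints in different components.
E—F (5): skip — E and F already connected.
A—D (6): add — endpoints in different components.
B—G (7): add — endpoints in different components.
E—G (7): skip — E and G already connected.
B—H (8): add — endpoints in different components.
Edges rejected before the tree was complete: 2.

2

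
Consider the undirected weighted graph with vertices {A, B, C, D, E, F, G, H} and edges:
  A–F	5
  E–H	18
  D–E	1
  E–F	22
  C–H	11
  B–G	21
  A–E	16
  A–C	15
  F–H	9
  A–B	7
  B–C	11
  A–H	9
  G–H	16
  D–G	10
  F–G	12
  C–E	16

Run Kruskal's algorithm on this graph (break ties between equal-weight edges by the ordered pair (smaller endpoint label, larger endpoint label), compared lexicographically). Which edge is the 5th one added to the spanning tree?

Sort edges by weight, then run Kruskal:
D–E (1): add — endpoints in different components.
A–F (5): add — endpoints in different components.
A–B (7): add — endpoints in different components.
A–H (9): add — endpoints in different components.
F–H (9): skip — F and H already connected.
D–G (10): add — endpoints in different components.
B–C (11): add — endpoints in different components.
C–H (11): skip — C and H already connected.
F–G (12): add — endpoints in different components.
The 5th edge added is D–G.

D-G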